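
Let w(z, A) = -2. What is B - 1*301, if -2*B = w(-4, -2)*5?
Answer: -296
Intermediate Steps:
B = 5 (B = -(-1)*5 = -1/2*(-10) = 5)
B - 1*301 = 5 - 1*301 = 5 - 301 = -296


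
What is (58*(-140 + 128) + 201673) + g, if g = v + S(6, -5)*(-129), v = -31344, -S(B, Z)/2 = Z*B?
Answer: 161893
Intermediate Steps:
S(B, Z) = -2*B*Z (S(B, Z) = -2*Z*B = -2*B*Z)
g = -39084 (g = -31344 - 2*6*(-5)*(-129) = -31344 + 60*(-129) = -31344 - 7740 = -39084)
(58*(-140 + 128) + 201673) + g = (58*(-140 + 128) + 201673) - 39084 = (58*(-12) + 201673) - 39084 = (-696 + 201673) - 39084 = 200977 - 39084 = 161893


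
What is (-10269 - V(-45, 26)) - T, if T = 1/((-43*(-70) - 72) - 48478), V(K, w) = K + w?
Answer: -466784999/45540 ≈ -10250.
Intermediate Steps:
T = -1/45540 (T = 1/((3010 - 72) - 48478) = 1/(2938 - 48478) = 1/(-45540) = -1/45540 ≈ -2.1959e-5)
(-10269 - V(-45, 26)) - T = (-10269 - (-45 + 26)) - 1*(-1/45540) = (-10269 - 1*(-19)) + 1/45540 = (-10269 + 19) + 1/45540 = -10250 + 1/45540 = -466784999/45540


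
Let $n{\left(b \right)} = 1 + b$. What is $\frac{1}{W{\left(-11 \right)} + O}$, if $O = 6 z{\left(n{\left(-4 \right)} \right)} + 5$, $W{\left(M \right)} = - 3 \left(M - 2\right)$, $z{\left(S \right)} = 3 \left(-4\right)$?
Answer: $- \frac{1}{28} \approx -0.035714$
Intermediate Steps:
$z{\left(S \right)} = -12$
$W{\left(M \right)} = 6 - 3 M$ ($W{\left(M \right)} = - 3 \left(-2 + M\right) = 6 - 3 M$)
$O = -67$ ($O = 6 \left(-12\right) + 5 = -72 + 5 = -67$)
$\frac{1}{W{\left(-11 \right)} + O} = \frac{1}{\left(6 - -33\right) - 67} = \frac{1}{\left(6 + 33\right) - 67} = \frac{1}{39 - 67} = \frac{1}{-28} = - \frac{1}{28}$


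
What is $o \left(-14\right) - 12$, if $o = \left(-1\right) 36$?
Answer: $492$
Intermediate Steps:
$o = -36$
$o \left(-14\right) - 12 = \left(-36\right) \left(-14\right) - 12 = 504 - 12 = 492$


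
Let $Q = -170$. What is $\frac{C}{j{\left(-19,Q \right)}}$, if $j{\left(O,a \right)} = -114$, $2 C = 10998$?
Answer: $- \frac{1833}{38} \approx -48.237$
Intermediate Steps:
$C = 5499$ ($C = \frac{1}{2} \cdot 10998 = 5499$)
$\frac{C}{j{\left(-19,Q \right)}} = \frac{5499}{-114} = 5499 \left(- \frac{1}{114}\right) = - \frac{1833}{38}$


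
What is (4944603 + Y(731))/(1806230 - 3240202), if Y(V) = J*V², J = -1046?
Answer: 553997003/1433972 ≈ 386.34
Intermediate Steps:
Y(V) = -1046*V²
(4944603 + Y(731))/(1806230 - 3240202) = (4944603 - 1046*731²)/(1806230 - 3240202) = (4944603 - 1046*534361)/(-1433972) = (4944603 - 558941606)*(-1/1433972) = -553997003*(-1/1433972) = 553997003/1433972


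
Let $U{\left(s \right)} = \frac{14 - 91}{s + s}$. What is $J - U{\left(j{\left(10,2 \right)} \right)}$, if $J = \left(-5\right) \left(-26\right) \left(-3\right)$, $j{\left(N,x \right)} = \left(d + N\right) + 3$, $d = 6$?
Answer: $- \frac{14743}{38} \approx -387.97$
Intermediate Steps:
$j{\left(N,x \right)} = 9 + N$ ($j{\left(N,x \right)} = \left(6 + N\right) + 3 = 9 + N$)
$J = -390$ ($J = 130 \left(-3\right) = -390$)
$U{\left(s \right)} = - \frac{77}{2 s}$
$J - U{\left(j{\left(10,2 \right)} \right)} = -390 - - \frac{77}{2 \left(9 + 10\right)} = -390 - - \frac{77}{2 \cdot 19} = -390 - \left(- \frac{77}{2}\right) \frac{1}{19} = -390 - - \frac{77}{38} = -390 + \frac{77}{38} = - \frac{14743}{38}$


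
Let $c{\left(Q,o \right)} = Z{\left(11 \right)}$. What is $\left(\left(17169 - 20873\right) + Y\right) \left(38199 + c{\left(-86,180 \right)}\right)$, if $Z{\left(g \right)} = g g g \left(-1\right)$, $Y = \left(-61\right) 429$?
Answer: $-1101357764$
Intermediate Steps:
$Y = -26169$
$Z{\left(g \right)} = - g^{3}$ ($Z{\left(g \right)} = g g^{2} \left(-1\right) = g^{3} \left(-1\right) = - g^{3}$)
$c{\left(Q,o \right)} = -1331$ ($c{\left(Q,o \right)} = - 11^{3} = \left(-1\right) 1331 = -1331$)
$\left(\left(17169 - 20873\right) + Y\right) \left(38199 + c{\left(-86,180 \right)}\right) = \left(\left(17169 - 20873\right) - 26169\right) \left(38199 - 1331\right) = \left(-3704 - 26169\right) 36868 = \left(-29873\right) 36868 = -1101357764$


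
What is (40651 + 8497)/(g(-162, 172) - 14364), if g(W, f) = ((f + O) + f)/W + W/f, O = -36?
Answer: -342364968/100079429 ≈ -3.4209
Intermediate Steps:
g(W, f) = W/f + (-36 + 2*f)/W (g(W, f) = ((f - 36) + f)/W + W/f = ((-36 + f) + f)/W + W/f = (-36 + 2*f)/W + W/f = W/f + (-36 + 2*f)/W)
(40651 + 8497)/(g(-162, 172) - 14364) = (40651 + 8497)/((-36/(-162) - 162/172 + 2*172/(-162)) - 14364) = 49148/((-36*(-1/162) - 162*1/172 + 2*172*(-1/162)) - 14364) = 49148/((2/9 - 81/86 - 172/81) - 14364) = 49148/(-19805/6966 - 14364) = 49148/(-100079429/6966) = 49148*(-6966/100079429) = -342364968/100079429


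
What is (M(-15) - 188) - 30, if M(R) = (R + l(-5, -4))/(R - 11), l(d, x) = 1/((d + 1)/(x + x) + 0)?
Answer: -435/2 ≈ -217.50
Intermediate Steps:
l(d, x) = 2*x/(1 + d) (l(d, x) = 1/((1 + d)/((2*x)) + 0) = 1/((1 + d)*(1/(2*x)) + 0) = 1/((1 + d)/(2*x) + 0) = 1/((1 + d)/(2*x)) = 2*x/(1 + d))
M(R) = (2 + R)/(-11 + R) (M(R) = (R + 2*(-4)/(1 - 5))/(R - 11) = (R + 2*(-4)/(-4))/(-11 + R) = (R + 2*(-4)*(-¼))/(-11 + R) = (R + 2)/(-11 + R) = (2 + R)/(-11 + R))
(M(-15) - 188) - 30 = ((2 - 15)/(-11 - 15) - 188) - 30 = (-13/(-26) - 188) - 30 = (-1/26*(-13) - 188) - 30 = (½ - 188) - 30 = -375/2 - 30 = -435/2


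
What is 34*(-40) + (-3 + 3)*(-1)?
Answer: -1360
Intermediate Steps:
34*(-40) + (-3 + 3)*(-1) = -1360 + 0*(-1) = -1360 + 0 = -1360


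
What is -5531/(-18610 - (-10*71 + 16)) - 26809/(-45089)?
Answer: 729697303/807814524 ≈ 0.90330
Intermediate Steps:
-5531/(-18610 - (-10*71 + 16)) - 26809/(-45089) = -5531/(-18610 - (-710 + 16)) - 26809*(-1/45089) = -5531/(-18610 - 1*(-694)) + 26809/45089 = -5531/(-18610 + 694) + 26809/45089 = -5531/(-17916) + 26809/45089 = -5531*(-1/17916) + 26809/45089 = 5531/17916 + 26809/45089 = 729697303/807814524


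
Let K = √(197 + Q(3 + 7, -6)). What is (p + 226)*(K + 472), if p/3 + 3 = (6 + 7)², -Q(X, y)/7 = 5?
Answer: 341728 + 6516*√2 ≈ 3.5094e+5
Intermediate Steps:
Q(X, y) = -35 (Q(X, y) = -7*5 = -35)
p = 498 (p = -9 + 3*(6 + 7)² = -9 + 3*13² = -9 + 3*169 = -9 + 507 = 498)
K = 9*√2 (K = √(197 - 35) = √162 = 9*√2 ≈ 12.728)
(p + 226)*(K + 472) = (498 + 226)*(9*√2 + 472) = 724*(472 + 9*√2) = 341728 + 6516*√2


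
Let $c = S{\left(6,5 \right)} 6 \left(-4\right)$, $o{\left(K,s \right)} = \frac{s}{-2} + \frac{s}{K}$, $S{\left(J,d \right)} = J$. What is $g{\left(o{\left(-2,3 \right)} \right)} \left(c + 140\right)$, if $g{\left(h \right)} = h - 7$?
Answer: $40$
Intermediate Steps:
$o{\left(K,s \right)} = - \frac{s}{2} + \frac{s}{K}$ ($o{\left(K,s \right)} = s \left(- \frac{1}{2}\right) + \frac{s}{K} = - \frac{s}{2} + \frac{s}{K}$)
$g{\left(h \right)} = -7 + h$ ($g{\left(h \right)} = h - 7 = -7 + h$)
$c = -144$ ($c = 6 \cdot 6 \left(-4\right) = 6 \left(-24\right) = -144$)
$g{\left(o{\left(-2,3 \right)} \right)} \left(c + 140\right) = \left(-7 + \left(\left(- \frac{1}{2}\right) 3 + \frac{3}{-2}\right)\right) \left(-144 + 140\right) = \left(-7 + \left(- \frac{3}{2} + 3 \left(- \frac{1}{2}\right)\right)\right) \left(-4\right) = \left(-7 - 3\right) \left(-4\right) = \left(-10\right) \left(-4\right) = 40$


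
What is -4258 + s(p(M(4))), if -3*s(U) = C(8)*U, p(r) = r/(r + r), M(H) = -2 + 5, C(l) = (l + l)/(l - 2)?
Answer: -38326/9 ≈ -4258.4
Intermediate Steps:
C(l) = 2*l/(-2 + l) (C(l) = (2*l)/(-2 + l) = 2*l/(-2 + l))
M(H) = 3
p(r) = ½ (p(r) = r/((2*r)) = r*(1/(2*r)) = ½)
s(U) = -8*U/9 (s(U) = -2*8/(-2 + 8)*U/3 = -2*8/6*U/3 = -2*8*(⅙)*U/3 = -8*U/9)
-4258 + s(p(M(4))) = -4258 - 8/9*½ = -4258 - 4/9 = -38326/9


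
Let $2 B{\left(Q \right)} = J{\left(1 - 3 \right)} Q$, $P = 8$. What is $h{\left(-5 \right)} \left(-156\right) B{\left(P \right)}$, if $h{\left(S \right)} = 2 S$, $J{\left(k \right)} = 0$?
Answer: $0$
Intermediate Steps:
$B{\left(Q \right)} = 0$ ($B{\left(Q \right)} = \frac{0 Q}{2} = \frac{1}{2} \cdot 0 = 0$)
$h{\left(-5 \right)} \left(-156\right) B{\left(P \right)} = 2 \left(-5\right) \left(-156\right) 0 = \left(-10\right) \left(-156\right) 0 = 1560 \cdot 0 = 0$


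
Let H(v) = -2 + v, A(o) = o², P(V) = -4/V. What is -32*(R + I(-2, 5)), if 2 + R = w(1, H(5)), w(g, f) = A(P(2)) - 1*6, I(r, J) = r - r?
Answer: 128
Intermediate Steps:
I(r, J) = 0
w(g, f) = -2 (w(g, f) = (-4/2)² - 1*6 = (-4*½)² - 6 = (-2)² - 6 = 4 - 6 = -2)
R = -4 (R = -2 - 2 = -4)
-32*(R + I(-2, 5)) = -32*(-4 + 0) = -(-128) = -32*(-4) = 128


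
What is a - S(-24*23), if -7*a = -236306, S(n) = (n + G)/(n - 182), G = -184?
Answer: 12388818/367 ≈ 33757.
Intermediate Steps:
S(n) = (-184 + n)/(-182 + n) (S(n) = (n - 184)/(n - 182) = (-184 + n)/(-182 + n))
a = 33758 (a = -1/7*(-236306) = 33758)
a - S(-24*23) = 33758 - (-184 - 24*23)/(-182 - 24*23) = 33758 - (-184 - 552)/(-182 - 552) = 33758 - (-736)/(-734) = 33758 - (-1)*(-736)/734 = 33758 - 1*368/367 = 33758 - 368/367 = 12388818/367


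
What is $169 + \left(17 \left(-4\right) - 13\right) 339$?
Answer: $-27290$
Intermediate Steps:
$169 + \left(17 \left(-4\right) - 13\right) 339 = 169 + \left(-68 - 13\right) 339 = 169 - 27459 = -27290$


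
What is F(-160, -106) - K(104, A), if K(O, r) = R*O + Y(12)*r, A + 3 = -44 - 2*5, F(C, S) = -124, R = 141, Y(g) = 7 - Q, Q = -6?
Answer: -14047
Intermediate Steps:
Y(g) = 13 (Y(g) = 7 - 1*(-6) = 7 + 6 = 13)
A = -57 (A = -3 + (-44 - 2*5) = -3 + (-44 - 1*10) = -3 + (-44 - 10) = -3 - 54 = -57)
K(O, r) = 13*r + 141*O (K(O, r) = 141*O + 13*r = 13*r + 141*O)
F(-160, -106) - K(104, A) = -124 - (13*(-57) + 141*104) = -124 - (-741 + 14664) = -124 - 1*13923 = -124 - 13923 = -14047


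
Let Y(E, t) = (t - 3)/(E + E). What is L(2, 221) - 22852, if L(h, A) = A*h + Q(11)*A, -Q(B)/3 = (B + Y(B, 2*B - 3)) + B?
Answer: -412260/11 ≈ -37478.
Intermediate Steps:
Y(E, t) = (-3 + t)/(2*E) (Y(E, t) = (-3 + t)/((2*E)) = (-3 + t)*(1/(2*E)) = (-3 + t)/(2*E))
Q(B) = -6*B - 3*(-6 + 2*B)/(2*B) (Q(B) = -3*((B + (-3 + (2*B - 3))/(2*B)) + B) = -3*((B + (-3 + (-3 + 2*B))/(2*B)) + B) = -3*((B + (-6 + 2*B)/(2*B)) + B) = -3*(2*B + (-6 + 2*B)/(2*B)) = -6*B - 3*(-6 + 2*B)/(2*B))
L(h, A) = -750*A/11 + A*h (L(h, A) = A*h + (-3 - 6*11 + 9/11)*A = A*h + (-3 - 66 + 9*(1/11))*A = A*h + (-3 - 66 + 9/11)*A = A*h - 750*A/11 = -750*A/11 + A*h)
L(2, 221) - 22852 = (1/11)*221*(-750 + 11*2) - 22852 = (1/11)*221*(-750 + 22) - 22852 = (1/11)*221*(-728) - 22852 = -160888/11 - 22852 = -412260/11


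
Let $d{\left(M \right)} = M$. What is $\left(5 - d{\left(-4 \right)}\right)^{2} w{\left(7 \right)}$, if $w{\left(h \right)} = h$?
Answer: $567$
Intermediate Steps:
$\left(5 - d{\left(-4 \right)}\right)^{2} w{\left(7 \right)} = \left(5 - -4\right)^{2} \cdot 7 = \left(5 + 4\right)^{2} \cdot 7 = 9^{2} \cdot 7 = 81 \cdot 7 = 567$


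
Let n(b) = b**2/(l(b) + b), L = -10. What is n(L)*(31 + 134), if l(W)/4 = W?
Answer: -330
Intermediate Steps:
l(W) = 4*W
n(b) = b/5 (n(b) = b**2/(4*b + b) = b**2/((5*b)) = (1/(5*b))*b**2 = b/5)
n(L)*(31 + 134) = ((1/5)*(-10))*(31 + 134) = -2*165 = -330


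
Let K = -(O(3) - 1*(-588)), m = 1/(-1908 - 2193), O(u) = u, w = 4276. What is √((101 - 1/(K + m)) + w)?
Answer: 9*√79357241482755/1211846 ≈ 66.159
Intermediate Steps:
m = -1/4101 (m = 1/(-4101) = -1/4101 ≈ -0.00024384)
K = -591 (K = -(3 - 1*(-588)) = -(3 + 588) = -1*591 = -591)
√((101 - 1/(K + m)) + w) = √((101 - 1/(-591 - 1/4101)) + 4276) = √((101 - 1/(-2423692/4101)) + 4276) = √((101 - 1*(-4101/2423692)) + 4276) = √((101 + 4101/2423692) + 4276) = √(244796993/2423692 + 4276) = √(10608503985/2423692) = 9*√79357241482755/1211846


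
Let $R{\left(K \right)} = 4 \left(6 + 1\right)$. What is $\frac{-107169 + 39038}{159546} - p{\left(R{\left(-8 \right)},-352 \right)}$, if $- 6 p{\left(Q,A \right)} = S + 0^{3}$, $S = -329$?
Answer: $- \frac{4408285}{79773} \approx -55.26$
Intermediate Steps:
$R{\left(K \right)} = 28$ ($R{\left(K \right)} = 4 \cdot 7 = 28$)
$p{\left(Q,A \right)} = \frac{329}{6}$ ($p{\left(Q,A \right)} = - \frac{-329 + 0^{3}}{6} = - \frac{-329 + 0}{6} = \left(- \frac{1}{6}\right) \left(-329\right) = \frac{329}{6}$)
$\frac{-107169 + 39038}{159546} - p{\left(R{\left(-8 \right)},-352 \right)} = \frac{-107169 + 39038}{159546} - \frac{329}{6} = \left(-68131\right) \frac{1}{159546} - \frac{329}{6} = - \frac{68131}{159546} - \frac{329}{6} = - \frac{4408285}{79773}$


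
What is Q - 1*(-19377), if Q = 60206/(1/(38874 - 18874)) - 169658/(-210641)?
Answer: 253641122680315/210641 ≈ 1.2041e+9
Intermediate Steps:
Q = 253637041089658/210641 (Q = 60206/(1/20000) - 169658*(-1/210641) = 60206/(1/20000) + 169658/210641 = 60206*20000 + 169658/210641 = 1204120000 + 169658/210641 = 253637041089658/210641 ≈ 1.2041e+9)
Q - 1*(-19377) = 253637041089658/210641 - 1*(-19377) = 253637041089658/210641 + 19377 = 253641122680315/210641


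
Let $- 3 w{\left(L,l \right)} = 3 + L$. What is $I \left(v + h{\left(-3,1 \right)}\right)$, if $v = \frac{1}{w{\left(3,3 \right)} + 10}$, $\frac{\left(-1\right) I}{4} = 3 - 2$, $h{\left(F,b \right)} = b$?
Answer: $- \frac{9}{2} \approx -4.5$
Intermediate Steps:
$w{\left(L,l \right)} = -1 - \frac{L}{3}$ ($w{\left(L,l \right)} = - \frac{3 + L}{3} = -1 - \frac{L}{3}$)
$I = -4$ ($I = - 4 \left(3 - 2\right) = \left(-4\right) 1 = -4$)
$v = \frac{1}{8}$ ($v = \frac{1}{\left(-1 - 1\right) + 10} = \frac{1}{-2 + 10} = \frac{1}{8} \approx 0.125$)
$I \left(v + h{\left(-3,1 \right)}\right) = - 4 \left(\frac{1}{8} + 1\right) = \left(-4\right) \frac{9}{8} = - \frac{9}{2}$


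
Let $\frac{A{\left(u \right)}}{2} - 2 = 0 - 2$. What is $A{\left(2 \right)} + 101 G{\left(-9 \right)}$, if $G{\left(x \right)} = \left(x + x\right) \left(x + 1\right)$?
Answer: $14544$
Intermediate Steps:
$A{\left(u \right)} = 0$ ($A{\left(u \right)} = 4 + 2 \left(0 - 2\right) = 4 + 2 \left(-2\right) = 4 - 4 = 0$)
$G{\left(x \right)} = 2 x \left(1 + x\right)$
$A{\left(2 \right)} + 101 G{\left(-9 \right)} = 0 + 101 \cdot 2 \left(-9\right) \left(1 - 9\right) = 0 + 101 \cdot 2 \left(-9\right) \left(-8\right) = 0 + 101 \cdot 144 = 0 + 14544 = 14544$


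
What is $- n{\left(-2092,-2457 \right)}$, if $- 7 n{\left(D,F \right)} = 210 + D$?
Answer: $- \frac{1882}{7} \approx -268.86$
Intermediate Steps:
$n{\left(D,F \right)} = -30 - \frac{D}{7}$ ($n{\left(D,F \right)} = - \frac{210 + D}{7} = -30 - \frac{D}{7}$)
$- n{\left(-2092,-2457 \right)} = - (-30 - - \frac{2092}{7}) = - (-30 + \frac{2092}{7}) = \left(-1\right) \frac{1882}{7} = - \frac{1882}{7}$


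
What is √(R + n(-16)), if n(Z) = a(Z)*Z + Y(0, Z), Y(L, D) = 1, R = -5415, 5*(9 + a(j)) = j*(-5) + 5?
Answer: I*√5542 ≈ 74.445*I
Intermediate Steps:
a(j) = -8 - j (a(j) = -9 + (j*(-5) + 5)/5 = -9 + (-5*j + 5)/5 = -9 + (5 - 5*j)/5 = -9 + (1 - j) = -8 - j)
n(Z) = 1 + Z*(-8 - Z) (n(Z) = (-8 - Z)*Z + 1 = Z*(-8 - Z) + 1 = 1 + Z*(-8 - Z))
√(R + n(-16)) = √(-5415 + (1 - 1*(-16)*(8 - 16))) = √(-5415 + (1 - 1*(-16)*(-8))) = √(-5415 + (1 - 128)) = √(-5415 - 127) = √(-5542) = I*√5542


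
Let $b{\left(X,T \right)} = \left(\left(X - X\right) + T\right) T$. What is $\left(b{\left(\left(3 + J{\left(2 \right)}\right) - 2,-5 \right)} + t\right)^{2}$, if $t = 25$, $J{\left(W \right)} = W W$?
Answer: $2500$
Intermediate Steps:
$J{\left(W \right)} = W^{2}$
$b{\left(X,T \right)} = T^{2}$ ($b{\left(X,T \right)} = \left(0 + T\right) T = T T = T^{2}$)
$\left(b{\left(\left(3 + J{\left(2 \right)}\right) - 2,-5 \right)} + t\right)^{2} = \left(\left(-5\right)^{2} + 25\right)^{2} = \left(25 + 25\right)^{2} = 50^{2} = 2500$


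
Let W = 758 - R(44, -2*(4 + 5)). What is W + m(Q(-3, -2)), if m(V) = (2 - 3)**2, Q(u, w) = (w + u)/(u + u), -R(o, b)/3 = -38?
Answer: 645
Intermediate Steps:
R(o, b) = 114 (R(o, b) = -3*(-38) = 114)
Q(u, w) = (u + w)/(2*u) (Q(u, w) = (u + w)/((2*u)) = (u + w)*(1/(2*u)) = (u + w)/(2*u))
W = 644 (W = 758 - 1*114 = 758 - 114 = 644)
m(V) = 1 (m(V) = (-1)**2 = 1)
W + m(Q(-3, -2)) = 644 + 1 = 645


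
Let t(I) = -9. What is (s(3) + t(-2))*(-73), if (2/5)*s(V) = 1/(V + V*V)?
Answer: 15403/24 ≈ 641.79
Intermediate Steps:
s(V) = 5/(2*(V + V²)) (s(V) = 5/(2*(V + V*V)) = 5/(2*(V + V²)))
(s(3) + t(-2))*(-73) = ((5/2)/(3*(1 + 3)) - 9)*(-73) = ((5/2)*(⅓)/4 - 9)*(-73) = ((5/2)*(⅓)*(¼) - 9)*(-73) = (5/24 - 9)*(-73) = -211/24*(-73) = 15403/24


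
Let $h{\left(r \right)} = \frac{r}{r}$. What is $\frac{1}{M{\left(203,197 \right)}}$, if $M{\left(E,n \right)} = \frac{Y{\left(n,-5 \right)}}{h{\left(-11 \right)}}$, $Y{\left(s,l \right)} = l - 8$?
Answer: $- \frac{1}{13} \approx -0.076923$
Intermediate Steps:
$Y{\left(s,l \right)} = -8 + l$
$h{\left(r \right)} = 1$
$M{\left(E,n \right)} = -13$ ($M{\left(E,n \right)} = \frac{-8 - 5}{1} = \left(-13\right) 1 = -13$)
$\frac{1}{M{\left(203,197 \right)}} = \frac{1}{-13} = - \frac{1}{13}$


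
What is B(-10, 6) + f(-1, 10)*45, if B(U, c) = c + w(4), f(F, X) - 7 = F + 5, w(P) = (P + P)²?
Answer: 565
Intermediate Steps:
w(P) = 4*P² (w(P) = (2*P)² = 4*P²)
f(F, X) = 12 + F (f(F, X) = 7 + (F + 5) = 7 + (5 + F) = 12 + F)
B(U, c) = 64 + c (B(U, c) = c + 4*4² = c + 4*16 = c + 64 = 64 + c)
B(-10, 6) + f(-1, 10)*45 = (64 + 6) + (12 - 1)*45 = 70 + 11*45 = 70 + 495 = 565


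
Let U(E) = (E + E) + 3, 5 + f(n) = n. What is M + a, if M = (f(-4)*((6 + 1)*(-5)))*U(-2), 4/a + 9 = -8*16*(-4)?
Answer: -158441/503 ≈ -314.99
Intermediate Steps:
f(n) = -5 + n
a = 4/503 (a = 4/(-9 - 8*16*(-4)) = 4/(-9 - 128*(-4)) = 4/(-9 + 512) = 4/503 ≈ 0.0079523)
U(E) = 3 + 2*E (U(E) = 2*E + 3 = 3 + 2*E)
M = -315 (M = ((-5 - 4)*((6 + 1)*(-5)))*(3 + 2*(-2)) = (-63*(-5))*(3 - 4) = -9*(-35)*(-1) = 315*(-1) = -315)
M + a = -315 + 4/503 = -158441/503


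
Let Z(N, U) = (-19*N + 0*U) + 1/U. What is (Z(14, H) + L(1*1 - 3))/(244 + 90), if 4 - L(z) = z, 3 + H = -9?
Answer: -3121/4008 ≈ -0.77869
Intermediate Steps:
H = -12 (H = -3 - 9 = -12)
L(z) = 4 - z
Z(N, U) = 1/U - 19*N (Z(N, U) = (-19*N + 0) + 1/U = -19*N + 1/U = 1/U - 19*N)
(Z(14, H) + L(1*1 - 3))/(244 + 90) = ((1/(-12) - 19*14) + (4 - (1*1 - 3)))/(244 + 90) = ((-1/12 - 266) + (4 - (1 - 3)))/334 = (-3193/12 + (4 - 1*(-2)))*(1/334) = (-3193/12 + (4 + 2))*(1/334) = (-3193/12 + 6)*(1/334) = -3121/12*1/334 = -3121/4008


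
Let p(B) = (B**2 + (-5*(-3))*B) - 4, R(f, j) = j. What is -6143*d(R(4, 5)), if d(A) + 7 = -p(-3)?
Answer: -202719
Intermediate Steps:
p(B) = -4 + B**2 + 15*B (p(B) = (B**2 + 15*B) - 4 = -4 + B**2 + 15*B)
d(A) = 33 (d(A) = -7 - (-4 + (-3)**2 + 15*(-3)) = -7 - (-4 + 9 - 45) = -7 - 1*(-40) = -7 + 40 = 33)
-6143*d(R(4, 5)) = -6143*33 = -202719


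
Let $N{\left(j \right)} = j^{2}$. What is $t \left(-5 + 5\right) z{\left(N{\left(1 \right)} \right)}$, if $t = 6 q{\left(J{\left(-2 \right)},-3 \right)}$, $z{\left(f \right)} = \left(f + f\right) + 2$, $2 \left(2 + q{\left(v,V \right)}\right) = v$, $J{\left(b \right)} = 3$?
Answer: $0$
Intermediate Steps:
$q{\left(v,V \right)} = -2 + \frac{v}{2}$
$z{\left(f \right)} = 2 + 2 f$ ($z{\left(f \right)} = 2 f + 2 = 2 + 2 f$)
$t = -3$ ($t = 6 \left(-2 + \frac{1}{2} \cdot 3\right) = 6 \left(-2 + \frac{3}{2}\right) = 6 \left(- \frac{1}{2}\right) = -3$)
$t \left(-5 + 5\right) z{\left(N{\left(1 \right)} \right)} = - 3 \left(-5 + 5\right) \left(2 + 2 \cdot 1^{2}\right) = \left(-3\right) 0 \left(2 + 2 \cdot 1\right) = 0 \left(2 + 2\right) = 0 \cdot 4 = 0$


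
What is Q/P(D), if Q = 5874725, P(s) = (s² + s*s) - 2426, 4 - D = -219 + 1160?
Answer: 5874725/1753512 ≈ 3.3503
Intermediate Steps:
D = -937 (D = 4 - (-219 + 1160) = 4 - 1*941 = 4 - 941 = -937)
P(s) = -2426 + 2*s² (P(s) = (s² + s²) - 2426 = 2*s² - 2426 = -2426 + 2*s²)
Q/P(D) = 5874725/(-2426 + 2*(-937)²) = 5874725/(-2426 + 2*877969) = 5874725/(-2426 + 1755938) = 5874725/1753512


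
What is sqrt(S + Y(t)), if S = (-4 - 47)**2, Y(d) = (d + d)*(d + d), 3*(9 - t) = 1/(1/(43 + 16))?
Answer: sqrt(27505)/3 ≈ 55.282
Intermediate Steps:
t = -32/3 (t = 9 - 1/(3*(1/(43 + 16))) = 9 - 1/(3*(1/59)) = 9 - 1/(3*1/59) = 9 - 1/3*59 = 9 - 59/3 = -32/3 ≈ -10.667)
Y(d) = 4*d**2 (Y(d) = (2*d)*(2*d) = 4*d**2)
S = 2601 (S = (-51)**2 = 2601)
sqrt(S + Y(t)) = sqrt(2601 + 4*(-32/3)**2) = sqrt(2601 + 4*(1024/9)) = sqrt(2601 + 4096/9) = sqrt(27505/9) = sqrt(27505)/3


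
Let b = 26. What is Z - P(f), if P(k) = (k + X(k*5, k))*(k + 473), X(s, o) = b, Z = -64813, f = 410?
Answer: -449801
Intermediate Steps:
X(s, o) = 26
P(k) = (26 + k)*(473 + k) (P(k) = (k + 26)*(k + 473) = (26 + k)*(473 + k))
Z - P(f) = -64813 - (12298 + 410² + 499*410) = -64813 - (12298 + 168100 + 204590) = -64813 - 1*384988 = -64813 - 384988 = -449801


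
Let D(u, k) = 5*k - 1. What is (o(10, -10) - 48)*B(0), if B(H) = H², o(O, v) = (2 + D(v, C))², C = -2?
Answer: 0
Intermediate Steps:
D(u, k) = -1 + 5*k
o(O, v) = 81 (o(O, v) = (2 + (-1 + 5*(-2)))² = (2 + (-1 - 10))² = (2 - 11)² = (-9)² = 81)
(o(10, -10) - 48)*B(0) = (81 - 48)*0² = 33*0 = 0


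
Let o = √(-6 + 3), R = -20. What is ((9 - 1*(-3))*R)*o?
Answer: -240*I*√3 ≈ -415.69*I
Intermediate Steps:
o = I*√3 (o = √(-3) = I*√3 ≈ 1.732*I)
((9 - 1*(-3))*R)*o = ((9 - 1*(-3))*(-20))*(I*√3) = ((9 + 3)*(-20))*(I*√3) = (12*(-20))*(I*√3) = -240*I*√3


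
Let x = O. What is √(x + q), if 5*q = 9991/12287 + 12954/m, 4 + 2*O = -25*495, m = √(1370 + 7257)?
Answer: √(-6954332780205286093090 + 337431329410886040*√8627)/1059999490 ≈ 78.495*I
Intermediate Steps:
m = √8627 ≈ 92.882
O = -12379/2 (O = -2 + (-25*495)/2 = -2 + (½)*(-12375) = -2 - 12375/2 = -12379/2 ≈ -6189.5)
x = -12379/2 ≈ -6189.5
q = 9991/61435 + 12954*√8627/43135 (q = (9991/12287 + 12954/(√8627))/5 = (9991*(1/12287) + 12954*(√8627/8627))/5 = (9991/12287 + 12954*√8627/8627)/5 = 9991/61435 + 12954*√8627/43135 ≈ 28.056)
√(x + q) = √(-12379/2 + (9991/61435 + 12954*√8627/43135)) = √(-760483883/122870 + 12954*√8627/43135)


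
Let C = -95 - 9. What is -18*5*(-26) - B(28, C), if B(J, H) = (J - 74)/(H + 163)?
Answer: 138106/59 ≈ 2340.8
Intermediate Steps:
C = -104
B(J, H) = (-74 + J)/(163 + H)
-18*5*(-26) - B(28, C) = -18*5*(-26) - (-74 + 28)/(163 - 104) = -90*(-26) - (-46)/59 = 2340 - (-46)/59 = 2340 - 1*(-46/59) = 2340 + 46/59 = 138106/59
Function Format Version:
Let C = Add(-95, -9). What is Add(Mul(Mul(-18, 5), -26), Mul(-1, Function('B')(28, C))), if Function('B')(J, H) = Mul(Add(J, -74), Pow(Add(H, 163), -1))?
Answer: Rational(138106, 59) ≈ 2340.8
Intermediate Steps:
C = -104
Function('B')(J, H) = Mul(Pow(Add(163, H), -1), Add(-74, J)) (Function('B')(J, H) = Mul(Add(-74, J), Pow(Add(163, H), -1)) = Mul(Pow(Add(163, H), -1), Add(-74, J)))
Add(Mul(Mul(-18, 5), -26), Mul(-1, Function('B')(28, C))) = Add(Mul(Mul(-18, 5), -26), Mul(-1, Mul(Pow(Add(163, -104), -1), Add(-74, 28)))) = Add(Mul(-90, -26), Mul(-1, Mul(Pow(59, -1), -46))) = Add(2340, Mul(-1, Mul(Rational(1, 59), -46))) = Add(2340, Mul(-1, Rational(-46, 59))) = Add(2340, Rational(46, 59)) = Rational(138106, 59)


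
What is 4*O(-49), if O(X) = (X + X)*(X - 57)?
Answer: 41552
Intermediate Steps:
O(X) = 2*X*(-57 + X) (O(X) = (2*X)*(-57 + X) = 2*X*(-57 + X))
4*O(-49) = 4*(2*(-49)*(-57 - 49)) = 4*(2*(-49)*(-106)) = 4*10388 = 41552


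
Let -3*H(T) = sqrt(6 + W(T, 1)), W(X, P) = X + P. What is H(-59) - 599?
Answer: -599 - 2*I*sqrt(13)/3 ≈ -599.0 - 2.4037*I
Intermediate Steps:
W(X, P) = P + X
H(T) = -sqrt(7 + T)/3 (H(T) = -sqrt(6 + (1 + T))/3 = -sqrt(7 + T)/3)
H(-59) - 599 = -sqrt(7 - 59)/3 - 599 = -2*I*sqrt(13)/3 - 599 = -599 - 2*I*sqrt(13)/3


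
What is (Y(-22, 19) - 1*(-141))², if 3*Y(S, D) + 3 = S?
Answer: 158404/9 ≈ 17600.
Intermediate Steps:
Y(S, D) = -1 + S/3
(Y(-22, 19) - 1*(-141))² = ((-1 + (⅓)*(-22)) - 1*(-141))² = ((-1 - 22/3) + 141)² = (-25/3 + 141)² = (398/3)² = 158404/9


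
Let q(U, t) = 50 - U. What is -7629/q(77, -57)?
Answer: 2543/9 ≈ 282.56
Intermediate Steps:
-7629/q(77, -57) = -7629/(50 - 1*77) = -7629/(50 - 77) = -7629/(-27) = -7629*(-1/27) = 2543/9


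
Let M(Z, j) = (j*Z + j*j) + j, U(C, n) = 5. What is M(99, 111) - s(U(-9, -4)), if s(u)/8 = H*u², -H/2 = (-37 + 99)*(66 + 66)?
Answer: 3297021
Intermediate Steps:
M(Z, j) = j + j² + Z*j (M(Z, j) = (Z*j + j²) + j = (j² + Z*j) + j = j + j² + Z*j)
H = -16368 (H = -2*(-37 + 99)*(66 + 66) = -124*132 = -2*8184 = -16368)
s(u) = -130944*u² (s(u) = 8*(-16368*u²) = -130944*u²)
M(99, 111) - s(U(-9, -4)) = 111*(1 + 99 + 111) - (-130944)*5² = 111*211 - (-130944)*25 = 23421 - 1*(-3273600) = 23421 + 3273600 = 3297021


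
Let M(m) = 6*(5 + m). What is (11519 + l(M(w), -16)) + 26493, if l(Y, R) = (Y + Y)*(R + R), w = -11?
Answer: 40316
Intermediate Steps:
M(m) = 30 + 6*m
l(Y, R) = 4*R*Y (l(Y, R) = (2*Y)*(2*R) = 4*R*Y)
(11519 + l(M(w), -16)) + 26493 = (11519 + 4*(-16)*(30 + 6*(-11))) + 26493 = (11519 + 4*(-16)*(30 - 66)) + 26493 = (11519 + 4*(-16)*(-36)) + 26493 = (11519 + 2304) + 26493 = 13823 + 26493 = 40316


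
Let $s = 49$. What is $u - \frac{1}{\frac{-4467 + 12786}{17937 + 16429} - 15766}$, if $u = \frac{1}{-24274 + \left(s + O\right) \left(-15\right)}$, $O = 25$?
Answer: $\frac{330540507}{13753204443208} \approx 2.4034 \cdot 10^{-5}$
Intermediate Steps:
$u = - \frac{1}{25384}$ ($u = \frac{1}{-24274 + \left(49 + 25\right) \left(-15\right)} = \frac{1}{-24274 + 74 \left(-15\right)} = \frac{1}{-24274 - 1110} = \frac{1}{-25384} = - \frac{1}{25384} \approx -3.9395 \cdot 10^{-5}$)
$u - \frac{1}{\frac{-4467 + 12786}{17937 + 16429} - 15766} = - \frac{1}{25384} - \frac{1}{\frac{-4467 + 12786}{17937 + 16429} - 15766} = - \frac{1}{25384} - \frac{1}{\frac{8319}{34366} - 15766} = - \frac{1}{25384} - \frac{1}{- \frac{541806037}{34366}} = - \frac{1}{25384} - - \frac{34366}{541806037} = - \frac{1}{25384} + \frac{34366}{541806037} = \frac{330540507}{13753204443208}$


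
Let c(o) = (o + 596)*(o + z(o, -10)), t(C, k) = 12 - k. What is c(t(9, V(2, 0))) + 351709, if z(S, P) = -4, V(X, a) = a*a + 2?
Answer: 355345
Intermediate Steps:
V(X, a) = 2 + a² (V(X, a) = a² + 2 = 2 + a²)
c(o) = (-4 + o)*(596 + o) (c(o) = (o + 596)*(o - 4) = (596 + o)*(-4 + o) = (-4 + o)*(596 + o))
c(t(9, V(2, 0))) + 351709 = (-2384 + (12 - (2 + 0²))² + 592*(12 - (2 + 0²))) + 351709 = (-2384 + (12 - (2 + 0))² + 592*(12 - (2 + 0))) + 351709 = (-2384 + (12 - 1*2)² + 592*(12 - 1*2)) + 351709 = (-2384 + (12 - 2)² + 592*(12 - 2)) + 351709 = (-2384 + 10² + 592*10) + 351709 = (-2384 + 100 + 5920) + 351709 = 3636 + 351709 = 355345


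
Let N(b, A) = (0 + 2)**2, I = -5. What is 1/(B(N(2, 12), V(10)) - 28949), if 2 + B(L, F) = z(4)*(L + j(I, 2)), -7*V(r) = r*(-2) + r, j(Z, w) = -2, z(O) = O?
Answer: -1/28943 ≈ -3.4551e-5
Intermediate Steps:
N(b, A) = 4 (N(b, A) = 2**2 = 4)
V(r) = r/7 (V(r) = -(r*(-2) + r)/7 = -(-2*r + r)/7 = -(-1)*r/7 = r/7)
B(L, F) = -10 + 4*L (B(L, F) = -2 + 4*(L - 2) = -2 + 4*(-2 + L) = -2 + (-8 + 4*L) = -10 + 4*L)
1/(B(N(2, 12), V(10)) - 28949) = 1/((-10 + 4*4) - 28949) = 1/((-10 + 16) - 28949) = 1/(6 - 28949) = 1/(-28943) = -1/28943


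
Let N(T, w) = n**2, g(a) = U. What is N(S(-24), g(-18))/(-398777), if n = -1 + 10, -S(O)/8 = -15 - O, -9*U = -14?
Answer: -81/398777 ≈ -0.00020312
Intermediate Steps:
U = 14/9 (U = -1/9*(-14) = 14/9 ≈ 1.5556)
g(a) = 14/9
S(O) = 120 + 8*O (S(O) = -8*(-15 - O) = 120 + 8*O)
n = 9
N(T, w) = 81 (N(T, w) = 9**2 = 81)
N(S(-24), g(-18))/(-398777) = 81/(-398777) = 81*(-1/398777) = -81/398777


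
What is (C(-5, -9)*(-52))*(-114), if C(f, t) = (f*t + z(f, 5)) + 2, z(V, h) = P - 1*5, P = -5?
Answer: 219336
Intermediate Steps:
z(V, h) = -10 (z(V, h) = -5 - 1*5 = -5 - 5 = -10)
C(f, t) = -8 + f*t (C(f, t) = (f*t - 10) + 2 = (-10 + f*t) + 2 = -8 + f*t)
(C(-5, -9)*(-52))*(-114) = ((-8 - 5*(-9))*(-52))*(-114) = ((-8 + 45)*(-52))*(-114) = (37*(-52))*(-114) = -1924*(-114) = 219336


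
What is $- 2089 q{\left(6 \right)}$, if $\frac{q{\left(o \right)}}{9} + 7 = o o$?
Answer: $-545229$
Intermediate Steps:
$q{\left(o \right)} = -63 + 9 o^{2}$ ($q{\left(o \right)} = -63 + 9 o o = -63 + 9 o^{2}$)
$- 2089 q{\left(6 \right)} = - 2089 \left(-63 + 9 \cdot 6^{2}\right) = - 2089 \left(-63 + 9 \cdot 36\right) = - 2089 \left(-63 + 324\right) = \left(-2089\right) 261 = -545229$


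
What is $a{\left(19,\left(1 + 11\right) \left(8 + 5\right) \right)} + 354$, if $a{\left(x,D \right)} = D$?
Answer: $510$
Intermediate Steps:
$a{\left(19,\left(1 + 11\right) \left(8 + 5\right) \right)} + 354 = \left(1 + 11\right) \left(8 + 5\right) + 354 = 12 \cdot 13 + 354 = 156 + 354 = 510$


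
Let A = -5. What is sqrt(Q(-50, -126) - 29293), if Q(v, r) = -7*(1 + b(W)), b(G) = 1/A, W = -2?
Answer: 3*I*sqrt(81385)/5 ≈ 171.17*I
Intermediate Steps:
b(G) = -1/5 (b(G) = 1/(-5) = -1/5)
Q(v, r) = -28/5 (Q(v, r) = -7*(1 - 1/5) = -7*4/5 = -28/5)
sqrt(Q(-50, -126) - 29293) = sqrt(-28/5 - 29293) = sqrt(-146493/5) = 3*I*sqrt(81385)/5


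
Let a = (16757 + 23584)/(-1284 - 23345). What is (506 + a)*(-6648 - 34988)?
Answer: -517199602388/24629 ≈ -2.1000e+7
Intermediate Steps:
a = -40341/24629 (a = 40341/(-24629) = 40341*(-1/24629) = -40341/24629 ≈ -1.6379)
(506 + a)*(-6648 - 34988) = (506 - 40341/24629)*(-6648 - 34988) = (12421933/24629)*(-41636) = -517199602388/24629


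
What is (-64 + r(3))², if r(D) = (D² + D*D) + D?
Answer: 1849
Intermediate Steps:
r(D) = D + 2*D² (r(D) = (D² + D²) + D = 2*D² + D = D + 2*D²)
(-64 + r(3))² = (-64 + 3*(1 + 2*3))² = (-64 + 3*(1 + 6))² = (-64 + 3*7)² = (-64 + 21)² = (-43)² = 1849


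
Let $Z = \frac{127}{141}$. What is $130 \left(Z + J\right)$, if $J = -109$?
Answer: $- \frac{1981460}{141} \approx -14053.0$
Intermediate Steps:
$Z = \frac{127}{141}$ ($Z = 127 \cdot \frac{1}{141} = \frac{127}{141} \approx 0.90071$)
$130 \left(Z + J\right) = 130 \left(\frac{127}{141} - 109\right) = 130 \left(- \frac{15242}{141}\right) = - \frac{1981460}{141}$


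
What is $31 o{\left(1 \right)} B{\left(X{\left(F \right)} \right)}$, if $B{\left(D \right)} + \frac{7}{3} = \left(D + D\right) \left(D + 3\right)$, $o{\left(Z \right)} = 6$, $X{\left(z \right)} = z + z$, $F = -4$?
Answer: $14446$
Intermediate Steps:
$X{\left(z \right)} = 2 z$
$B{\left(D \right)} = - \frac{7}{3} + 2 D \left(3 + D\right)$ ($B{\left(D \right)} = - \frac{7}{3} + \left(D + D\right) \left(D + 3\right) = - \frac{7}{3} + 2 D \left(3 + D\right)$)
$31 o{\left(1 \right)} B{\left(X{\left(F \right)} \right)} = 31 \cdot 6 \left(- \frac{7}{3} + 2 \left(2 \left(-4\right)\right)^{2} + 6 \cdot 2 \left(-4\right)\right) = 186 \left(- \frac{7}{3} + 2 \left(-8\right)^{2} + 6 \left(-8\right)\right) = 186 \left(- \frac{7}{3} + 2 \cdot 64 - 48\right) = 186 \left(- \frac{7}{3} + 128 - 48\right) = 186 \cdot \frac{233}{3} = 14446$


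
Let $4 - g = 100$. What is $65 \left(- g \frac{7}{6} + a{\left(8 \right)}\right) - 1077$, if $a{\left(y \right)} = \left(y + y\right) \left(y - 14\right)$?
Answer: $-37$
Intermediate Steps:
$g = -96$ ($g = 4 - 100 = -96$)
$a{\left(y \right)} = 2 y \left(-14 + y\right)$
$65 \left(- g \frac{7}{6} + a{\left(8 \right)}\right) - 1077 = 65 \left(- \left(-96\right) \frac{7}{6} + 2 \cdot 8 \left(-14 + 8\right)\right) - 1077 = 65 \left(- \left(-96\right) 7 \cdot \frac{1}{6} + 2 \cdot 8 \left(-6\right)\right) - 1077 = 65 \left(- \frac{\left(-96\right) 7}{6} - 96\right) - 1077 = 65 \left(\left(-1\right) \left(-112\right) - 96\right) - 1077 = 65 \left(112 - 96\right) - 1077 = 65 \cdot 16 - 1077 = 1040 - 1077 = -37$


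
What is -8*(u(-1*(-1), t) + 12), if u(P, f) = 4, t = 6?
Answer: -128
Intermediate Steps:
-8*(u(-1*(-1), t) + 12) = -8*(4 + 12) = -8*16 = -128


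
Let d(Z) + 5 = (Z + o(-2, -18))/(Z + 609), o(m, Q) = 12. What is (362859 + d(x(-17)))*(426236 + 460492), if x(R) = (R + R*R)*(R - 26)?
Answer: 3567283673110896/11087 ≈ 3.2175e+11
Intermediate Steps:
x(R) = (-26 + R)*(R + R²) (x(R) = (R + R²)*(-26 + R) = (-26 + R)*(R + R²))
d(Z) = -5 + (12 + Z)/(609 + Z) (d(Z) = -5 + (Z + 12)/(Z + 609) = -5 + (12 + Z)/(609 + Z))
(362859 + d(x(-17)))*(426236 + 460492) = (362859 + (-3033 - (-68)*(-26 + (-17)² - 25*(-17)))/(609 - 17*(-26 + (-17)² - 25*(-17))))*(426236 + 460492) = (362859 + (-3033 - (-68)*(-26 + 289 + 425))/(609 - 17*(-26 + 289 + 425)))*886728 = (362859 + (-3033 - (-68)*688)/(609 - 17*688))*886728 = (362859 + (-3033 - 4*(-11696))/(609 - 11696))*886728 = (362859 + (-3033 + 46784)/(-11087))*886728 = (362859 - 1/11087*43751)*886728 = (362859 - 43751/11087)*886728 = (4022973982/11087)*886728 = 3567283673110896/11087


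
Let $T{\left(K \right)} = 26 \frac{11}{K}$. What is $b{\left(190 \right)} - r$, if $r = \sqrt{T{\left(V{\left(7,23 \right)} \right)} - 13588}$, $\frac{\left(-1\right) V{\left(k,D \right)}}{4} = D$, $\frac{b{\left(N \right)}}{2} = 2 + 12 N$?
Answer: $4564 - \frac{7 i \sqrt{586914}}{46} \approx 4564.0 - 116.58 i$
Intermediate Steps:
$b{\left(N \right)} = 4 + 24 N$ ($b{\left(N \right)} = 2 \left(2 + 12 N\right) = 4 + 24 N$)
$V{\left(k,D \right)} = - 4 D$
$T{\left(K \right)} = \frac{286}{K}$
$r = \frac{7 i \sqrt{586914}}{46}$ ($r = \sqrt{\frac{286}{\left(-4\right) 23} - 13588} = \sqrt{\frac{286}{-92} - 13588} = \sqrt{286 \left(- \frac{1}{92}\right) - 13588} = \sqrt{- \frac{143}{46} - 13588} = \sqrt{- \frac{625191}{46}} = \frac{7 i \sqrt{586914}}{46} \approx 116.58 i$)
$b{\left(190 \right)} - r = \left(4 + 24 \cdot 190\right) - \frac{7 i \sqrt{586914}}{46} = \left(4 + 4560\right) - \frac{7 i \sqrt{586914}}{46} = 4564 - \frac{7 i \sqrt{586914}}{46}$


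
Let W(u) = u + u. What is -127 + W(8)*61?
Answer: 849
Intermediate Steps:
W(u) = 2*u
-127 + W(8)*61 = -127 + (2*8)*61 = -127 + 16*61 = -127 + 976 = 849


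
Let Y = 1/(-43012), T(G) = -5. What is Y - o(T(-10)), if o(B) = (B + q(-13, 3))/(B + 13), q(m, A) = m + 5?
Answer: 139787/86024 ≈ 1.6250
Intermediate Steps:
q(m, A) = 5 + m
Y = -1/43012 ≈ -2.3249e-5
o(B) = (-8 + B)/(13 + B) (o(B) = (B + (5 - 13))/(B + 13) = (B - 8)/(13 + B) = (-8 + B)/(13 + B))
Y - o(T(-10)) = -1/43012 - (-8 - 5)/(13 - 5) = -1/43012 - (-13)/8 = -1/43012 - 1*(-13/8) = -1/43012 + 13/8 = 139787/86024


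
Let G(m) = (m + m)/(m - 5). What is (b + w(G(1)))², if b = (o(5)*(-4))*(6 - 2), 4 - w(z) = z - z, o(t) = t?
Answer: 5776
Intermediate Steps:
G(m) = 2*m/(-5 + m) (G(m) = (2*m)/(-5 + m) = 2*m/(-5 + m))
w(z) = 4 (w(z) = 4 - (z - z) = 4 - 1*0 = 4 + 0 = 4)
b = -80 (b = (5*(-4))*(6 - 2) = -20*4 = -80)
(b + w(G(1)))² = (-80 + 4)² = (-76)² = 5776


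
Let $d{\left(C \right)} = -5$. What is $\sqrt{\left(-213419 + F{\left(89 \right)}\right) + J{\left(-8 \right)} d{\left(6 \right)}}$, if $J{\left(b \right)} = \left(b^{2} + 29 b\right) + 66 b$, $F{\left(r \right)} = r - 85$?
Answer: $11 i \sqrt{1735} \approx 458.19 i$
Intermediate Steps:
$F{\left(r \right)} = -85 + r$
$J{\left(b \right)} = b^{2} + 95 b$
$\sqrt{\left(-213419 + F{\left(89 \right)}\right) + J{\left(-8 \right)} d{\left(6 \right)}} = \sqrt{\left(-213419 + \left(-85 + 89\right)\right) + - 8 \left(95 - 8\right) \left(-5\right)} = \sqrt{\left(-213419 + 4\right) + \left(-8\right) 87 \left(-5\right)} = \sqrt{-213415 - -3480} = \sqrt{-213415 + 3480} = \sqrt{-209935} = 11 i \sqrt{1735}$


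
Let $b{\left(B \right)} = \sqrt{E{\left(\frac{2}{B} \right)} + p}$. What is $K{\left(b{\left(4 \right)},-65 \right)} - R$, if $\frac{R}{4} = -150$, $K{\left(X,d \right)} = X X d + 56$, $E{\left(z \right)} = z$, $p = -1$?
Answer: $\frac{1377}{2} \approx 688.5$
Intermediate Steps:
$b{\left(B \right)} = \sqrt{-1 + \frac{2}{B}}$ ($b{\left(B \right)} = \sqrt{\frac{2}{B} - 1} = \sqrt{-1 + \frac{2}{B}}$)
$K{\left(X,d \right)} = 56 + d X^{2}$ ($K{\left(X,d \right)} = X^{2} d + 56 = d X^{2} + 56 = 56 + d X^{2}$)
$R = -600$ ($R = 4 \left(-150\right) = -600$)
$K{\left(b{\left(4 \right)},-65 \right)} - R = \left(56 - 65 \left(\sqrt{\frac{2 - 4}{4}}\right)^{2}\right) - -600 = \left(56 - 65 \left(\sqrt{\frac{2 - 4}{4}}\right)^{2}\right) + 600 = \left(56 - 65 \left(\sqrt{\frac{1}{4} \left(-2\right)}\right)^{2}\right) + 600 = \left(56 - 65 \left(\sqrt{- \frac{1}{2}}\right)^{2}\right) + 600 = \left(56 - 65 \left(\frac{i \sqrt{2}}{2}\right)^{2}\right) + 600 = \left(56 - - \frac{65}{2}\right) + 600 = \left(56 + \frac{65}{2}\right) + 600 = \frac{177}{2} + 600 = \frac{1377}{2}$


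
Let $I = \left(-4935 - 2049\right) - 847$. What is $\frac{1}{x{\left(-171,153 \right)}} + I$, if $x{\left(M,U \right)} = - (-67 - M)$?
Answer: $- \frac{814425}{104} \approx -7831.0$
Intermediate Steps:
$x{\left(M,U \right)} = 67 + M$
$I = -7831$ ($I = -6984 - 847 = -7831$)
$\frac{1}{x{\left(-171,153 \right)}} + I = \frac{1}{67 - 171} - 7831 = \frac{1}{-104} - 7831 = - \frac{1}{104} - 7831 = - \frac{814425}{104}$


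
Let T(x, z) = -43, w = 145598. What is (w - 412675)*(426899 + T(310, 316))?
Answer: -114003419912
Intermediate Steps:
(w - 412675)*(426899 + T(310, 316)) = (145598 - 412675)*(426899 - 43) = -267077*426856 = -114003419912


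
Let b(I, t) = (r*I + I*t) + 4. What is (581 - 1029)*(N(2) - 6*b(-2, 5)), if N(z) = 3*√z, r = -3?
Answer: -1344*√2 ≈ -1900.7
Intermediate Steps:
b(I, t) = 4 - 3*I + I*t (b(I, t) = (-3*I + I*t) + 4 = 4 - 3*I + I*t)
(581 - 1029)*(N(2) - 6*b(-2, 5)) = (581 - 1029)*(3*√2 - 6*(4 - 3*(-2) - 2*5)) = -448*(3*√2 - 6*(4 + 6 - 10)) = -448*(3*√2 - 6*0) = -448*(3*√2 + 0) = -1344*√2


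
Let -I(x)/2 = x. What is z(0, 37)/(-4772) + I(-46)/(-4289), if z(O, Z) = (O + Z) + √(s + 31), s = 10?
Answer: -597717/20467108 - √41/4772 ≈ -0.030546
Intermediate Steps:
I(x) = -2*x
z(O, Z) = O + Z + √41 (z(O, Z) = (O + Z) + √(10 + 31) = (O + Z) + √41 = O + Z + √41)
z(0, 37)/(-4772) + I(-46)/(-4289) = (0 + 37 + √41)/(-4772) - 2*(-46)/(-4289) = (37 + √41)*(-1/4772) + 92*(-1/4289) = (-37/4772 - √41/4772) - 92/4289 = -597717/20467108 - √41/4772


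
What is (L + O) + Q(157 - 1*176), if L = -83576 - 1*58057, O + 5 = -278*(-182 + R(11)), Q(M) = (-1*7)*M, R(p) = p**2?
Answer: -124547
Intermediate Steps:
Q(M) = -7*M
O = 16953 (O = -5 - 278*(-182 + 11**2) = -5 - 278*(-182 + 121) = -5 - 278*(-61) = -5 + 16958 = 16953)
L = -141633 (L = -83576 - 58057 = -141633)
(L + O) + Q(157 - 1*176) = (-141633 + 16953) - 7*(157 - 1*176) = -124680 - 7*(157 - 176) = -124680 - 7*(-19) = -124680 + 133 = -124547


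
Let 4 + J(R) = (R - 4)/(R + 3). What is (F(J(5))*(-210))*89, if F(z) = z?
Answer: 289695/4 ≈ 72424.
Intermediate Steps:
J(R) = -4 + (-4 + R)/(3 + R) (J(R) = -4 + (R - 4)/(R + 3) = -4 + (-4 + R)/(3 + R))
(F(J(5))*(-210))*89 = (((-16 - 3*5)/(3 + 5))*(-210))*89 = (((-16 - 15)/8)*(-210))*89 = (((1/8)*(-31))*(-210))*89 = -31/8*(-210)*89 = (3255/4)*89 = 289695/4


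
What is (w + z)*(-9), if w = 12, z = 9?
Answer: -189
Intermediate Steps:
(w + z)*(-9) = (12 + 9)*(-9) = 21*(-9) = -189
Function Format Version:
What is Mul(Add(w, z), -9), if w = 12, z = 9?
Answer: -189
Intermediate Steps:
Mul(Add(w, z), -9) = Mul(Add(12, 9), -9) = Mul(21, -9) = -189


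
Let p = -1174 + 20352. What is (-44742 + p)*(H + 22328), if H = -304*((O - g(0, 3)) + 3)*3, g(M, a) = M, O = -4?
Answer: -594107360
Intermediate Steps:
p = 19178
H = 912 (H = -304*((-4 - 1*0) + 3)*3 = -304*((-4 + 0) + 3)*3 = -304*(-4 + 3)*3 = -(-304)*3 = -304*(-3) = 912)
(-44742 + p)*(H + 22328) = (-44742 + 19178)*(912 + 22328) = -25564*23240 = -594107360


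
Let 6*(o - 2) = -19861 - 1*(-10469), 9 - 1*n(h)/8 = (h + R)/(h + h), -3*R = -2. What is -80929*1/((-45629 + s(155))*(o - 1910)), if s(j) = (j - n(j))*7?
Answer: -22579191/43626964496 ≈ -0.00051755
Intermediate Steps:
R = ⅔ (R = -⅓*(-2) = ⅔ ≈ 0.66667)
n(h) = 72 - 4*(⅔ + h)/h (n(h) = 72 - 8*(h + ⅔)/(h + h) = 72 - 8*(⅔ + h)/(2*h) = 72 - 8*(⅔ + h)*1/(2*h) = 72 - 4*(⅔ + h)/h)
o = -4690/3 (o = 2 + (-19861 - 1*(-10469))/6 = 2 + (-19861 + 10469)/6 = 2 + (⅙)*(-9392) = 2 - 4696/3 = -4690/3 ≈ -1563.3)
s(j) = -476 + 7*j + 56/(3*j) (s(j) = (j - (68 - 8/(3*j)))*7 = (j + (-68 + 8/(3*j)))*7 = (-68 + j + 8/(3*j))*7 = -476 + 7*j + 56/(3*j))
-80929*1/((-45629 + s(155))*(o - 1910)) = -80929*1/((-45629 + (-476 + 7*155 + (56/3)/155))*(-4690/3 - 1910)) = -80929*(-3/(10420*(-45629 + (-476 + 1085 + (56/3)*(1/155))))) = -80929*(-3/(10420*(-45629 + (-476 + 1085 + 56/465)))) = -80929*(-3/(10420*(-45629 + 283241/465))) = -80929/((-20934244/465*(-10420/3))) = -80929/43626964496/279 = -80929*279/43626964496 = -22579191/43626964496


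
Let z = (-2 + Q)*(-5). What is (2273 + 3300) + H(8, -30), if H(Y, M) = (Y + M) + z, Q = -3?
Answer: 5576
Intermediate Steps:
z = 25 (z = (-2 - 3)*(-5) = -5*(-5) = 25)
H(Y, M) = 25 + M + Y (H(Y, M) = (Y + M) + 25 = (M + Y) + 25 = 25 + M + Y)
(2273 + 3300) + H(8, -30) = (2273 + 3300) + (25 - 30 + 8) = 5573 + 3 = 5576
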